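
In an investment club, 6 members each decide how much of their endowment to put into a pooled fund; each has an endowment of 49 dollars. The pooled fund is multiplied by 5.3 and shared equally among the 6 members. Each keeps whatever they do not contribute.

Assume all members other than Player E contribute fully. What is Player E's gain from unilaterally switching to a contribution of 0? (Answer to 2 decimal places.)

Switching from a contribution of 49 to 0 lets Player E keep an extra 49 dollars, but lowers the pooled fund by 49, which costs Player E their own share of that drop: 5.3/6 × 49 = 43.28.
Net gain = 49 − 43.28 = 5.72. The private return per contributed unit (0.8833) is below 1, so free-riding is indeed the best response regardless of what the others do.

5.72 dollars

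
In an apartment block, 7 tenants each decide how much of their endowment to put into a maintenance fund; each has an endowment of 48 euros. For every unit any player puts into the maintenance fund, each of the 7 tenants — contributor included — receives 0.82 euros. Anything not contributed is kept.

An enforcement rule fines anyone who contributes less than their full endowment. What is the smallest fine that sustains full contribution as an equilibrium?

Given the others contribute fully, the best deviation is to contribute 0 (any partial contribution still incurs the fine and gives up units whose private return 0.82 is below 1).
Deviating from 48 to 0 saves 48 euros but forfeits the deviator's share of the drop in the maintenance fund: 0.82 × 48 = 39.36.
So the deviation gain is 48 − 39.36 = 8.64, and the fine must be at least 8.64 euros to wipe it out.

8.64 euros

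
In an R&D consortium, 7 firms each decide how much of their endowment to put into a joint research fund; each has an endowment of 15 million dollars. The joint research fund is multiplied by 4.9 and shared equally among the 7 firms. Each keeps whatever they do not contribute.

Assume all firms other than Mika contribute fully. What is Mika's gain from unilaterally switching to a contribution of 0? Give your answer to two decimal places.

Switching from a contribution of 15 to 0 lets Mika keep an extra 15 million dollars, but lowers the joint research fund by 15, which costs Mika their own share of that drop: 4.9/7 × 15 = 10.50.
Net gain = 15 − 10.50 = 4.50. The private return per contributed unit (0.7000) is below 1, so free-riding is indeed the best response regardless of what the others do.

4.50 million dollars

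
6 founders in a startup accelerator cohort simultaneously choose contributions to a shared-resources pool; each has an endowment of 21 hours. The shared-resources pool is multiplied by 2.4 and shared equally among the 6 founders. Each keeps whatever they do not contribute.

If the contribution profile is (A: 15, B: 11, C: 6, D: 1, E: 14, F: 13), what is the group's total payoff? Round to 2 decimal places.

Total contributed: 15 + 11 + 6 + 1 + 14 + 13 = 60; total kept: 6 × 21 − 60 = 66.
The shared-resources pool pays out 2.4 × 60 = 144.00 in aggregate.
Group total = 66 + 144.00 = 210.00.

210.00 hours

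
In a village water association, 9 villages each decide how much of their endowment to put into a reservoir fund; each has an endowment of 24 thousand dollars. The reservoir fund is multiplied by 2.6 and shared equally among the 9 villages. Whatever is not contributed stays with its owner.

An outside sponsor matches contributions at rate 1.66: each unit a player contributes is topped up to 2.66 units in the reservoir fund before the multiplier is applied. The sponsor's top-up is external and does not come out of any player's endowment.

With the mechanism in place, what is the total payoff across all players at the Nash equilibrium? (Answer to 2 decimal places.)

216.00 thousand dollars

Even with the mechanism, each unit contributed returns only 2.6 × 2.66 / 9 = 0.7684 per unit of net cost, so contributing nothing is still dominant.
At the Nash equilibrium no one contributes; group total payoff = 9 × 24 = 216.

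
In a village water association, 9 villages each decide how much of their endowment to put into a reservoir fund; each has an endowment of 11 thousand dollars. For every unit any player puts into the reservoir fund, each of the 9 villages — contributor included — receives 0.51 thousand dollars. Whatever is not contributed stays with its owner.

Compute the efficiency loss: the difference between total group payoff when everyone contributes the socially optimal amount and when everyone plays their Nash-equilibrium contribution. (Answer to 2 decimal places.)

The private return per contributed unit is 0.51 < 1, so contributing 0 is dominant for every player. At the Nash equilibrium everyone keeps their 11, and the group total is 9 × 11 = 99.
Each contributed unit returns 4.590 to the group as a whole (0.51 to each of 9 players), which exceeds 1, so the social optimum is full contribution: group total = 4.590 × 99 = 454.41.
Efficiency loss = 454.41 − 99 = 355.41.

355.41 thousand dollars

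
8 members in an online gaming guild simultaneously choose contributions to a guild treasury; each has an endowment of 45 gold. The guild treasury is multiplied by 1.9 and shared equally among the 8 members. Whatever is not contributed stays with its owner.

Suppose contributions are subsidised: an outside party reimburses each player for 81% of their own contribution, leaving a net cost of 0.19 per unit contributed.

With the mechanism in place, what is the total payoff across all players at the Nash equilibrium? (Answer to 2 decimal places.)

975.60 gold

Under the mechanism each unit contributed yields (1.9/8) / 0.19 = 1.2500 back to its contributor per unit of net cost, which exceeds 1, making full contribution the dominant choice for everyone.
So the Nash equilibrium is full contribution by all 8; the group earns 8 × (45 × 0.81 + 1.9 × 45) = 975.60.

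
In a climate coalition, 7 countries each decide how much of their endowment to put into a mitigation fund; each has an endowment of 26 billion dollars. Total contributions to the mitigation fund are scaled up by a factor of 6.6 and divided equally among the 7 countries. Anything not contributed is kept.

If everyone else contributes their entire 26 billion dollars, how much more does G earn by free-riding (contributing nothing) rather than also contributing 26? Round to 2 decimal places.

1.49 billion dollars

Switching from a contribution of 26 to 0 lets G keep an extra 26 billion dollars, but lowers the mitigation fund by 26, which costs G their own share of that drop: 6.6/7 × 26 = 24.51.
Net gain = 26 − 24.51 = 1.49. The private return per contributed unit (0.9429) is below 1, so free-riding is indeed the best response regardless of what the others do.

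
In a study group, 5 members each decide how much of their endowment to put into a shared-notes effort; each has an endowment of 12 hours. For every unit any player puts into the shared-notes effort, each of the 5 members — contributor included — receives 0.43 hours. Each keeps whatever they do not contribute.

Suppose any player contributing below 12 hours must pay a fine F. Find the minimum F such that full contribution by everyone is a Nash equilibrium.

6.84 hours

Given the others contribute fully, the best deviation is to contribute 0 (any partial contribution still incurs the fine and gives up units whose private return 0.43 is below 1).
Deviating from 12 to 0 saves 12 hours but forfeits the deviator's share of the drop in the shared-notes effort: 0.43 × 12 = 5.16.
So the deviation gain is 12 − 5.16 = 6.84, and the fine must be at least 6.84 hours to wipe it out.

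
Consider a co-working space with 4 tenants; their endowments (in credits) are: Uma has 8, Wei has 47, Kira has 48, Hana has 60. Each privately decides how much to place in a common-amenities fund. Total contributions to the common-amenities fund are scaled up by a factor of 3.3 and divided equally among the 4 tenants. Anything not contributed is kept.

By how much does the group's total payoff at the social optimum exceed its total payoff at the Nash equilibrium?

The private return per contributed unit is 3.3/4 = 0.8250 < 1 for every player regardless of endowment, so the Nash equilibrium is zero contribution and the group total is Σ E_j = 8 + 47 + 48 + 60 = 163.
Each contributed unit returns 3.300 to the group, so the social optimum is full contribution by everyone: group total = 3.300 × 163 = 537.90.
Efficiency loss = (3.300 − 1) × 163 = 374.90.

374.90 credits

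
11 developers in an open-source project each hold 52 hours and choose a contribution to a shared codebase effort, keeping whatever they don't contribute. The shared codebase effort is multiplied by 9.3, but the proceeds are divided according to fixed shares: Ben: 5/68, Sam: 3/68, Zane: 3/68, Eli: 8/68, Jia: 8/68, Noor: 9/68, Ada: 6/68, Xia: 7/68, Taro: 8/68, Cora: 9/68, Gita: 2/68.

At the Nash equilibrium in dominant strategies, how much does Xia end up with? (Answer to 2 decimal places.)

300.91 hours

For player j, contributing a unit is worthwhile iff 9.3 × (j's share) ≥ 1, i.e. iff j's share is at least 0.1075.
Eli, Jia, Noor, Taro and Cora clear that bar, contributing 52 each; the remaining 6 contribute 0. Total contributed: 260.
Xia keeps 52 and receives 9.3 × 260 × 7/68 = 248.91 from the shared codebase effort, for a payoff of 300.91.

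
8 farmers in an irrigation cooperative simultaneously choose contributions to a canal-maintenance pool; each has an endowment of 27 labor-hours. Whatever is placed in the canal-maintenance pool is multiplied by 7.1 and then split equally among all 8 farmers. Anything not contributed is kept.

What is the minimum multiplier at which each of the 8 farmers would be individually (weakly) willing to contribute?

8

A contributed unit returns (multiplier)/8 to its contributor.
This reaches 1 exactly when the multiplier is 8.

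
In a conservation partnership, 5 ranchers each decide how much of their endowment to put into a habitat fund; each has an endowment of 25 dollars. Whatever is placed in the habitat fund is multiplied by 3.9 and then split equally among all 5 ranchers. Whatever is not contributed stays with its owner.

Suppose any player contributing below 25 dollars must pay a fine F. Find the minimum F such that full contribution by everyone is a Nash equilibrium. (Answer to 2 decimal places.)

Given the others contribute fully, the best deviation is to contribute 0 (any partial contribution still incurs the fine and gives up units whose private return 0.7800 is below 1).
Deviating from 25 to 0 saves 25 dollars but forfeits the deviator's share of the drop in the habitat fund: 3.9/5 × 25 = 19.50.
So the deviation gain is 25 − 19.50 = 5.50, and the fine must be at least 5.50 dollars to wipe it out.

5.50 dollars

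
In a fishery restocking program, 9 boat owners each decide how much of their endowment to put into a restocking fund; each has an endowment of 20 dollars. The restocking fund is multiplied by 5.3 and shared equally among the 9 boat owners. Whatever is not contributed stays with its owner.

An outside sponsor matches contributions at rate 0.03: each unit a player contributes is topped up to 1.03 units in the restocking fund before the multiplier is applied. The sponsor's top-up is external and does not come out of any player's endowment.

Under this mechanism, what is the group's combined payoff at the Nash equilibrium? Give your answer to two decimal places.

With the mechanism, a contributed unit returns 5.3 × 1.03 / 9 = 0.6066 per unit of net cost — still below 1 — so contributing 0 remains dominant for every player.
Everyone keeps their endowment and the group total is 9 × 20 = 180.

180.00 dollars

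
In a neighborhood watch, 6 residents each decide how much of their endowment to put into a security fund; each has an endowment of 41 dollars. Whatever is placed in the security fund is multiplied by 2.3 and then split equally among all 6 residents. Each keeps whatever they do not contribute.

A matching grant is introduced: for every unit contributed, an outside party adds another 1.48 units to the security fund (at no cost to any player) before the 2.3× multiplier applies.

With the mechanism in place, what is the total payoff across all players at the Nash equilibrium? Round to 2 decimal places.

246.00 dollars

With the mechanism, a contributed unit returns 2.3 × 2.48 / 6 = 0.9507 per unit of net cost — still below 1 — so contributing 0 remains dominant for every player.
Everyone keeps their endowment and the group total is 6 × 41 = 246.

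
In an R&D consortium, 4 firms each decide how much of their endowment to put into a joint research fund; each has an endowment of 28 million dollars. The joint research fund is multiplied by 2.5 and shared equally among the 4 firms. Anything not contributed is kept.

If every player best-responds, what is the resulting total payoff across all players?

112.00 million dollars

Each contributed unit returns 2.5/4 = 0.6250 to its contributor — below 1 — so contributing 0 is dominant for every player. At the Nash equilibrium everyone keeps their 28, and the group total is 4 × 28 = 112.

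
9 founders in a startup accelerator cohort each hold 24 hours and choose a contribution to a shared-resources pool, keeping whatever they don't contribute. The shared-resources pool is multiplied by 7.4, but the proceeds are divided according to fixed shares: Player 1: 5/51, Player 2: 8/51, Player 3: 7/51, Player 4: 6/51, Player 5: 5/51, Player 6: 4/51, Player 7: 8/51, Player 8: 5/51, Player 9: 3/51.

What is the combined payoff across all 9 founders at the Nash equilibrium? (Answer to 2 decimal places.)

676.80 hours

For player j, contributing a unit is worthwhile iff 7.4 × (j's share) ≥ 1, i.e. iff j's share is at least 0.1351.
Player 2, Player 3 and Player 7 are above the threshold, contributing 24 each; the remaining 6 contribute 0. Total contributed: 72.
The shared-resources pool pays out 7.4 × 72 = 532.80 in total (split across the unequal shares, but the aggregate is all that matters for the group sum).
The 6 free-riders keep 24 each, adding 144. Group total = 144 + 532.80 = 676.80.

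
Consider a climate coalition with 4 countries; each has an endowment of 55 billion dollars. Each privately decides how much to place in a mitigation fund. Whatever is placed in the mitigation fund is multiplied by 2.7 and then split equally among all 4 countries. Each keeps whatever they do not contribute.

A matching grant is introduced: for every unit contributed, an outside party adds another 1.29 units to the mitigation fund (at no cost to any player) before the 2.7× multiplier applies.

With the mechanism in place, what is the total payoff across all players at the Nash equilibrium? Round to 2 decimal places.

Under the mechanism each unit contributed yields 2.7 × 2.29 / 4 = 1.5458 back to its contributor per unit of net cost, which exceeds 1, making full contribution the dominant choice for everyone.
At the Nash equilibrium everyone contributes 55. Group total payoff = 2.7 × 2.29 × 220 = 1360.26.

1360.26 billion dollars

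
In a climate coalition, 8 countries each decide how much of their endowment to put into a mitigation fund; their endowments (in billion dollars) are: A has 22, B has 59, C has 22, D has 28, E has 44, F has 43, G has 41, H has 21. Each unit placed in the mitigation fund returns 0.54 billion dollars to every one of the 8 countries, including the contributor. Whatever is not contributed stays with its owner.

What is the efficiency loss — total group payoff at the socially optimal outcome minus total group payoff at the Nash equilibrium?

929.60 billion dollars

The private return per contributed unit is 0.54 < 1 for everyone, so the Nash equilibrium is zero contribution and the group total is Σ E_j = 22 + 59 + 22 + 28 + 44 + 43 + 41 + 21 = 280.
Each contributed unit returns 4.320 to the group, so the social optimum is full contribution by everyone: group total = 4.320 × 280 = 1209.60.
Efficiency loss = (4.320 − 1) × 280 = 929.60.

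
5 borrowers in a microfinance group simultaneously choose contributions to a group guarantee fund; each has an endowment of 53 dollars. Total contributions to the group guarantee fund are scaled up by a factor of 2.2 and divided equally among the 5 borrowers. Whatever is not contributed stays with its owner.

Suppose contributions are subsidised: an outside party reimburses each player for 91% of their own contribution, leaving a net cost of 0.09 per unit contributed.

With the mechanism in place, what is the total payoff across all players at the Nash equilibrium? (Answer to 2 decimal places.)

Under the mechanism each unit contributed yields (2.2/5) / 0.09 = 4.8889 back to its contributor per unit of net cost, which exceeds 1, making full contribution the dominant choice for everyone.
At the Nash equilibrium everyone contributes 53. Group total payoff = 5 × (53 × 0.91 + 2.2 × 53) = 824.15.

824.15 dollars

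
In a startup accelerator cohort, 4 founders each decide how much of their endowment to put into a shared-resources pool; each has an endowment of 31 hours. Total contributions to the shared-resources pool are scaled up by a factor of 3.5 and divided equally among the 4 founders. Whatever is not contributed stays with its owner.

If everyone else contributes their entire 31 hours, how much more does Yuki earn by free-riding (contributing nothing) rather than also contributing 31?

3.88 hours

Switching from a contribution of 31 to 0 lets Yuki keep an extra 31 hours, but lowers the shared-resources pool by 31, which costs Yuki their own share of that drop: 3.5/4 × 31 = 27.12.
Net gain = 31 − 27.12 = 3.88. The private return per contributed unit (0.8750) is below 1, so free-riding is indeed the best response regardless of what the others do.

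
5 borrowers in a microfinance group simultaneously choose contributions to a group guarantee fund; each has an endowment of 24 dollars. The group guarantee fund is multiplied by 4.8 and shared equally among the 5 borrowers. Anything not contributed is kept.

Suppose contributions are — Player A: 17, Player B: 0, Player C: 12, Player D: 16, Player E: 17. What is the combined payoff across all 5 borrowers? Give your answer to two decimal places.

Total contributed: 17 + 0 + 12 + 16 + 17 = 62; total kept: 5 × 24 − 62 = 58.
The group guarantee fund pays out 4.8 × 62 = 297.60 in aggregate.
Group total = 58 + 297.60 = 355.60.

355.60 dollars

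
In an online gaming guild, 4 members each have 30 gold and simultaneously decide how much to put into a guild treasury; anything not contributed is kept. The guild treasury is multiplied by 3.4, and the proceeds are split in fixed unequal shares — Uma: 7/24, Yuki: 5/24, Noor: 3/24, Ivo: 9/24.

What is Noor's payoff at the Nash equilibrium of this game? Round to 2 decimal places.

For player j, contributing a unit is worthwhile iff 3.4 × (j's share) ≥ 1, i.e. iff j's share is at least 0.2941.
Ivo alone (share 9/24) is above the threshold, contributing 30; the remaining 3 contribute 0. Total contributed: 30.
Noor keeps 30 and receives 3.4 × 30 × 3/24 = 12.75 from the guild treasury, for a payoff of 42.75.

42.75 gold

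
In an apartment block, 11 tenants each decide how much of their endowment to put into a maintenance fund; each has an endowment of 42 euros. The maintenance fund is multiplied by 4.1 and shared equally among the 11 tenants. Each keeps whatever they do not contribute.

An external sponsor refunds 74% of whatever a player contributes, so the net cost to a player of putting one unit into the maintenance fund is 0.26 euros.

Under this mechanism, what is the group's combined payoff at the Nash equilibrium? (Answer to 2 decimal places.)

2236.08 euros

The effective private return per unit is now (4.1/11) / 0.26 = 1.4336 > 1, so every player's dominant strategy flips to full contribution.
So the Nash equilibrium is full contribution by all 11; the group earns 11 × (42 × 0.74 + 4.1 × 42) = 2236.08.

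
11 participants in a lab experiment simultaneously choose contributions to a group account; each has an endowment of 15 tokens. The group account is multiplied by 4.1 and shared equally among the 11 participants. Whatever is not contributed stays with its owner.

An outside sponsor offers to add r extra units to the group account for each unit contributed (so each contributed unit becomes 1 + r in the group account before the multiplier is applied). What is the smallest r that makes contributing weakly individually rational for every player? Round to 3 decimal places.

1.683

With matching at rate r, one contributed unit becomes (1 + r) in the group account and returns 4.1 × (1 + r) / 11 to the contributor.
Setting this equal to 1: 1 + r = 11/4.1 = 2.6829.
So the minimum matching rate is r = 2.6829 − 1 = 1.683.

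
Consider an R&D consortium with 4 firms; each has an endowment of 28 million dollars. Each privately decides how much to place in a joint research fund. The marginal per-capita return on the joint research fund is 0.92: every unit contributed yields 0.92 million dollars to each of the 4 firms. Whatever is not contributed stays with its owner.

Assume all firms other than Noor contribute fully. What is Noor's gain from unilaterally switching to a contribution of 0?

Switching from a contribution of 28 to 0 lets Noor keep an extra 28 million dollars, but lowers the joint research fund by 28, which costs Noor their own share of that drop: 0.92 × 28 = 25.76.
Net gain = 28 − 25.76 = 2.24. The private return per contributed unit (0.92) is below 1, so free-riding is indeed the best response regardless of what the others do.

2.24 million dollars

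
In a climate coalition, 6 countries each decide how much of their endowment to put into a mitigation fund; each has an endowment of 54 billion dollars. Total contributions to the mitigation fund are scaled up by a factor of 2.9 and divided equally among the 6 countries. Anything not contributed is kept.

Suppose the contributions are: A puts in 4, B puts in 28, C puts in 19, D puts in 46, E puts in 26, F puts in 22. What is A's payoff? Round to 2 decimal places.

Total contributed: 4 + 28 + 19 + 46 + 26 + 22 = 145.
Each receives 2.9 × 145 / 6 = 70.08 from the mitigation fund.
A keeps 54 − 4 = 50, so A's payoff is 50 + 70.08 = 120.08.

120.08 billion dollars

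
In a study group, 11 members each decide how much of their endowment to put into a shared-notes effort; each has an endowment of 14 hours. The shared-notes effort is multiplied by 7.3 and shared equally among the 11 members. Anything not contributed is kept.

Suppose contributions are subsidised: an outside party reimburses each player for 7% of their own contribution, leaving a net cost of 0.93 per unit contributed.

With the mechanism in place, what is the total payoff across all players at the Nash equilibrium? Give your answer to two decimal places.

The effective private return is (7.3/11) / 0.93 = 0.7136, which is still under 1, so the mechanism doesn't change anyone's dominant strategy: zero contribution.
Everyone keeps their endowment and the group total is 11 × 14 = 154.

154.00 hours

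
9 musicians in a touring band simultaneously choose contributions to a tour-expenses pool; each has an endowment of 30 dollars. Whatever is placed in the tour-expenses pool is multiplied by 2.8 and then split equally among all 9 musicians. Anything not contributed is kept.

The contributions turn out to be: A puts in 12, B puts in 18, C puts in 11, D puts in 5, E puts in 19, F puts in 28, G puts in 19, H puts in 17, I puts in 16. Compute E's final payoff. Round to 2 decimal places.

56.11 dollars

Total contributed: 12 + 18 + 11 + 5 + 19 + 28 + 19 + 17 + 16 = 145.
Each receives 2.8 × 145 / 9 = 45.11 from the tour-expenses pool.
E keeps 30 − 19 = 11, so E's payoff is 11 + 45.11 = 56.11.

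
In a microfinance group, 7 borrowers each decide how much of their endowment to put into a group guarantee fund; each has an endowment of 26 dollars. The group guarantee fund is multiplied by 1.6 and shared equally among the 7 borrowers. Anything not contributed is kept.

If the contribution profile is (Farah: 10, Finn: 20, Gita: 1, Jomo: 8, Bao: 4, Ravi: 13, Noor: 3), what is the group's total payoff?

217.40 dollars

Total contributed: 10 + 20 + 1 + 8 + 4 + 13 + 3 = 59; total kept: 7 × 26 − 59 = 123.
The group guarantee fund pays out 1.6 × 59 = 94.40 in aggregate.
Group total = 123 + 94.40 = 217.40.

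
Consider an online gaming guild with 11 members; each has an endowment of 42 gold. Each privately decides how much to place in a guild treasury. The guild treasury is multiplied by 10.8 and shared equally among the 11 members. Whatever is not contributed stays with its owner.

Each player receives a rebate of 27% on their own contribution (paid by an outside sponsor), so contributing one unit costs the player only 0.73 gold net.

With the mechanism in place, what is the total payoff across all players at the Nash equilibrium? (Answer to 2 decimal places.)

Under the mechanism each unit contributed yields (10.8/11) / 0.73 = 1.3450 back to its contributor per unit of net cost, which exceeds 1, making full contribution the dominant choice for everyone.
So the Nash equilibrium is full contribution by all 11; the group earns 11 × (42 × 0.27 + 10.8 × 42) = 5114.34.

5114.34 gold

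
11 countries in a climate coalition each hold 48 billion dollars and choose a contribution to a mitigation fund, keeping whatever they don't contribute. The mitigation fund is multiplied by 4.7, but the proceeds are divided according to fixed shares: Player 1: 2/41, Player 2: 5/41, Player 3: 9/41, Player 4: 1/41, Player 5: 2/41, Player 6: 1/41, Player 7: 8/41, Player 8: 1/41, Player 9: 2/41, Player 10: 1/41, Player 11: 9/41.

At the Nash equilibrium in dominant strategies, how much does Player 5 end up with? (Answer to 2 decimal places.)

70.01 billion dollars

Each unit j contributes comes back to j as 4.7 × (j's share), so j prefers to contribute only if that share exceeds 1/4.7 = 0.2128; otherwise keeping the unit dominates.
Player 3 and Player 11 clear that bar, contributing 48 each; the remaining 9 contribute 0. Total contributed: 96.
Player 5 keeps 48 and receives 4.7 × 96 × 2/41 = 22.01 from the mitigation fund, for a payoff of 70.01.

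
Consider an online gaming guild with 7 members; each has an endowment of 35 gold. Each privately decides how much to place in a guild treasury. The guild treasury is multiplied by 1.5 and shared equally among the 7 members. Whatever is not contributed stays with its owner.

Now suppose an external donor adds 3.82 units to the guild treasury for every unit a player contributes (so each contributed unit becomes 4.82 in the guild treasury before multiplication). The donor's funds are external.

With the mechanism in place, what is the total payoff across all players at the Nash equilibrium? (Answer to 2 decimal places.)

1771.35 gold

With the mechanism, a contributed unit returns 1.5 × 4.82 / 7 = 1.0329 per unit of net cost to the contributor — now above 1 — so contributing fully is weakly dominant for every player.
So the Nash equilibrium is full contribution by all 7; the group earns 1.5 × 4.82 × 245 = 1771.35.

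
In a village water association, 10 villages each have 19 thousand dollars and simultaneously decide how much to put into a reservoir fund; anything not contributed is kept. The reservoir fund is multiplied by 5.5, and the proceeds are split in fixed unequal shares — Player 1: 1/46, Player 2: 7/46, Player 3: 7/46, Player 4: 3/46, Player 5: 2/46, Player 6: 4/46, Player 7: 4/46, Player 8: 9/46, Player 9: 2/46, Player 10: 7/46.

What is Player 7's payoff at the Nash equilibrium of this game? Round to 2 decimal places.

28.09 thousand dollars

For player j, contributing a unit is worthwhile iff 5.5 × (j's share) ≥ 1, i.e. iff j's share is at least 0.1818.
Player 8 alone (share 9/46) is above the threshold, contributing 19; the remaining 9 contribute 0. Total contributed: 19.
Player 7 keeps 19 and receives 5.5 × 19 × 4/46 = 9.09 from the reservoir fund, for a payoff of 28.09.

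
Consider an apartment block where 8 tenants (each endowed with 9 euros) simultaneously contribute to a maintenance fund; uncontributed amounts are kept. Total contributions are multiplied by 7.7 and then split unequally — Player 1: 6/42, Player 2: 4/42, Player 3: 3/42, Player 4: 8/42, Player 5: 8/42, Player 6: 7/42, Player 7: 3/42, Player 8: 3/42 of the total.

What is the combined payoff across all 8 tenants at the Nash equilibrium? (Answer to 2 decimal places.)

For player j, contributing a unit is worthwhile iff 7.7 × (j's share) ≥ 1, i.e. iff j's share is at least 0.1299.
Player 1, Player 4, Player 5 and Player 6 clear that bar, contributing 9 each; the remaining 4 contribute 0. Total contributed: 36.
The maintenance fund pays out 7.7 × 36 = 277.20 in total (split across the unequal shares, but the aggregate is all that matters for the group sum).
The 4 free-riders keep 9 each, adding 36. Group total = 36 + 277.20 = 313.20.

313.20 euros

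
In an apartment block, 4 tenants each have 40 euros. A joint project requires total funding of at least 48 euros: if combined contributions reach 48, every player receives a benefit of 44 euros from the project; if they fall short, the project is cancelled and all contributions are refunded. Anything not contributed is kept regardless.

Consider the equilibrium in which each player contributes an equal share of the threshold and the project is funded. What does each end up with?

72 euros

Equal share of the threshold: 48/4 = 12.
At this profile no one gains by cutting their contribution: any cut drops the total below 48, the project is cancelled, contributions are refunded, and the deviator ends with 40, which is less than 40 − 12 + 44 = 72. Contributing more than 12 just wastes the excess. So contributing exactly 12 is a best response.
Each player's payoff: 40 − 12 + 44 = 72.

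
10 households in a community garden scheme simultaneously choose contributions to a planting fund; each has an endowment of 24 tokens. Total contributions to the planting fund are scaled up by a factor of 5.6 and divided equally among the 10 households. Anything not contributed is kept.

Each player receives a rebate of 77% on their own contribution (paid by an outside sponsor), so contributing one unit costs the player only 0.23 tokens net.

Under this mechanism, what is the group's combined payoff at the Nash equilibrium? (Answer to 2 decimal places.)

1528.80 tokens

Under the mechanism each unit contributed yields (5.6/10) / 0.23 = 2.4348 back to its contributor per unit of net cost, which exceeds 1, making full contribution the dominant choice for everyone.
At the Nash equilibrium everyone contributes 24. Group total payoff = 10 × (24 × 0.77 + 5.6 × 24) = 1528.80.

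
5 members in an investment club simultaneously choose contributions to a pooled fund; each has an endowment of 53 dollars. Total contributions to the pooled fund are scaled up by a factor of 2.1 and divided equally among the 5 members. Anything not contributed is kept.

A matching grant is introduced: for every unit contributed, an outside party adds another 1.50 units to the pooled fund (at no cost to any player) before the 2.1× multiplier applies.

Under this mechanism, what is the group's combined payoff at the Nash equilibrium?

1391.25 dollars

The effective private return per unit is now 2.1 × 2.50 / 5 = 1.0500 > 1, so every player's dominant strategy flips to full contribution.
At the Nash equilibrium everyone contributes 53. Group total payoff = 2.1 × 2.50 × 265 = 1391.25.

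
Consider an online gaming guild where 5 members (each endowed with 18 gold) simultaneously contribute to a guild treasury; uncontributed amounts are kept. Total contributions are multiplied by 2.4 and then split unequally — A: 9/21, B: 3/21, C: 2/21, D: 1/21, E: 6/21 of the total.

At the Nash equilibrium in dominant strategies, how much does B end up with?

Player j's private return per contributed unit is 2.4 × (j's share). Contributing is weakly dominant for j when that share is at least 1/2.4 = 0.4167, and contributing 0 is dominant otherwise.
A alone (share 9/21) is above the threshold, contributing 18; the remaining 4 contribute 0. Total contributed: 18.
B keeps 18 and receives 2.4 × 18 × 3/21 = 6.17 from the guild treasury, for a payoff of 24.17.

24.17 gold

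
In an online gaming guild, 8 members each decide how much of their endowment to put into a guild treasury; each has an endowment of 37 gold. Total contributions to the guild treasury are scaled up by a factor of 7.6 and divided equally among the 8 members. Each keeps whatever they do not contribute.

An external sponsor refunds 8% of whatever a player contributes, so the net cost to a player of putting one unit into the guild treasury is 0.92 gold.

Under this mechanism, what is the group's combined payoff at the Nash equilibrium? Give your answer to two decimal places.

2273.28 gold

Under the mechanism each unit contributed yields (7.6/8) / 0.92 = 1.0326 back to its contributor per unit of net cost, which exceeds 1, making full contribution the dominant choice for everyone.
So the Nash equilibrium is full contribution by all 8; the group earns 8 × (37 × 0.08 + 7.6 × 37) = 2273.28.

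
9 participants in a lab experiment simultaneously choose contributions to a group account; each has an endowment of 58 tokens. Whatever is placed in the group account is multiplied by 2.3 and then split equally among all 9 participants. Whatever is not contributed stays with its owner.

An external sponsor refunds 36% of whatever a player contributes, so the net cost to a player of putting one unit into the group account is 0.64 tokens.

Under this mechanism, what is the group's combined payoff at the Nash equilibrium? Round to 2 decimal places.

522.00 tokens

With the mechanism, a contributed unit returns (2.3/9) / 0.64 = 0.3993 per unit of net cost — still below 1 — so contributing 0 remains dominant for every player.
At the Nash equilibrium no one contributes; group total payoff = 9 × 58 = 522.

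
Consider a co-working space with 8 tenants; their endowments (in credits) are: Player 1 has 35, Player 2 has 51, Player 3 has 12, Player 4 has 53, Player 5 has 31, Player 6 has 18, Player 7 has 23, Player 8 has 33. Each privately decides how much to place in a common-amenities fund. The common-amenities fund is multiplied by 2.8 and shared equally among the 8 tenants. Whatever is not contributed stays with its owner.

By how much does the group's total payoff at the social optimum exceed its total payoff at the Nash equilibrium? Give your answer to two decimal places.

460.80 credits

The private return per contributed unit is 2.8/8 = 0.3500 < 1 for every player regardless of endowment, so the Nash equilibrium is zero contribution and the group total is Σ E_j = 35 + 51 + 12 + 53 + 31 + 18 + 23 + 33 = 256.
Each contributed unit returns 2.800 to the group, so the social optimum is full contribution by everyone: group total = 2.800 × 256 = 716.80.
Efficiency loss = (2.800 − 1) × 256 = 460.80.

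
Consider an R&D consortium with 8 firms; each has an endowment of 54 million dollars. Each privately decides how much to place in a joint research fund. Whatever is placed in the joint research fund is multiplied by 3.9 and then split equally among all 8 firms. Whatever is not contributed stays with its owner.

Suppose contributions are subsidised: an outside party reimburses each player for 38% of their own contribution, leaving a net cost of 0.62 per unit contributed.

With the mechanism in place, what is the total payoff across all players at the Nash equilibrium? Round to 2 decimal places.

Even with the mechanism, each unit contributed returns only (3.9/8) / 0.62 = 0.7863 per unit of net cost, so contributing nothing is still dominant.
Everyone keeps their endowment and the group total is 8 × 54 = 432.

432.00 million dollars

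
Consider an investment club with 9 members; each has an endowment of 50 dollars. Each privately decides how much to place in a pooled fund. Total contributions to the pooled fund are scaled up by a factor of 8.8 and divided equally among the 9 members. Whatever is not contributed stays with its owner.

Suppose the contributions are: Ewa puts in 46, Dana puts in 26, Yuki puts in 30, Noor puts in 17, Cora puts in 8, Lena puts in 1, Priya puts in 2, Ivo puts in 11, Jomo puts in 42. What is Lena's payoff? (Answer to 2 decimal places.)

227.93 dollars

Total contributed: 46 + 26 + 30 + 17 + 8 + 1 + 2 + 11 + 42 = 183.
Each receives 8.8 × 183 / 9 = 178.93 from the pooled fund.
Lena keeps 50 − 1 = 49, so Lena's payoff is 49 + 178.93 = 227.93.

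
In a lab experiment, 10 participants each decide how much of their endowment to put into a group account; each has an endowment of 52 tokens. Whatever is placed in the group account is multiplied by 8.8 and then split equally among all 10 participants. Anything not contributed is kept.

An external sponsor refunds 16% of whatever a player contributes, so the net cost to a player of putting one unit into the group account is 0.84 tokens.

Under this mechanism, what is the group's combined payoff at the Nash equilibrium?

Under the mechanism each unit contributed yields (8.8/10) / 0.84 = 1.0476 back to its contributor per unit of net cost, which exceeds 1, making full contribution the dominant choice for everyone.
At the Nash equilibrium everyone contributes 52. Group total payoff = 10 × (52 × 0.16 + 8.8 × 52) = 4659.20.

4659.20 tokens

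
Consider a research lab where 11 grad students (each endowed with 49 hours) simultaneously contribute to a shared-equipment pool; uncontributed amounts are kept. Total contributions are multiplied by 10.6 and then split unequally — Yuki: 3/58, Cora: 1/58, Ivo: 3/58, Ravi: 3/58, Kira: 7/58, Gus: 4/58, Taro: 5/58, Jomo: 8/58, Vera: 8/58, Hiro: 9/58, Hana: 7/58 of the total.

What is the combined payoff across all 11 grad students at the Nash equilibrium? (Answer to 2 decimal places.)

For player j, contributing a unit is worthwhile iff 10.6 × (j's share) ≥ 1, i.e. iff j's share is at least 0.0943.
The shares above 0.0943 belong to Kira, Jomo, Vera, Hiro and Hana, contributing 49 each; the remaining 6 contribute 0. Total contributed: 245.
The shared-equipment pool pays out 10.6 × 245 = 2597.00 in total (split across the unequal shares, but the aggregate is all that matters for the group sum).
The 6 free-riders keep 49 each, adding 294. Group total = 294 + 2597.00 = 2891.00.

2891.00 hours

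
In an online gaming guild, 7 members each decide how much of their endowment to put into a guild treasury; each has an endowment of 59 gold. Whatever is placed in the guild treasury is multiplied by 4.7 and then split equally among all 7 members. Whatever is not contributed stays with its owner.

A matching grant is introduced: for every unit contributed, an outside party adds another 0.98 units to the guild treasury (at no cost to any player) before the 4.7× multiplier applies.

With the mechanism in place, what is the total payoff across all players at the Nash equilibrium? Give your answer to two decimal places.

3843.38 gold

Under the mechanism each unit contributed yields 4.7 × 1.98 / 7 = 1.3294 back to its contributor per unit of net cost, which exceeds 1, making full contribution the dominant choice for everyone.
So the Nash equilibrium is full contribution by all 7; the group earns 4.7 × 1.98 × 413 = 3843.38.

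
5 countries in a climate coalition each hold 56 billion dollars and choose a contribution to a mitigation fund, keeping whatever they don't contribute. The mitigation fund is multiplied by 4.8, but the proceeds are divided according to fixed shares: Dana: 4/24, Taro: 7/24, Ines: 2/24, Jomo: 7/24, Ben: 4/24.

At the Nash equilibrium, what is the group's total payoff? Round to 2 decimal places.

705.60 billion dollars

Player j's private return per contributed unit is 4.8 × (j's share). Contributing is weakly dominant for j when that share is at least 1/4.8 = 0.2083, and contributing 0 is dominant otherwise.
Taro and Jomo clear that bar, contributing 56 each; the remaining 3 contribute 0. Total contributed: 112.
The mitigation fund pays out 4.8 × 112 = 537.60 in total (split across the unequal shares, but the aggregate is all that matters for the group sum).
The 3 free-riders keep 56 each, adding 168. Group total = 168 + 537.60 = 705.60.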